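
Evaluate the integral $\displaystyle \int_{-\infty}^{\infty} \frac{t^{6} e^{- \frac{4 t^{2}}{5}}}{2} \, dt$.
$\frac{1875 \sqrt{5} \sqrt{\pi}}{2048}$

Start from the elementary integral
$$J(a) = \int_{-\infty}^{\infty} \frac{e^{- a t^{2}}}{2} \, dt = \frac{\sqrt{\pi}}{2 \sqrt{a}}.$$

Differentiating under the integral sign brings down a factor of $(-t^2)$:
$$\frac{dJ}{da} = \int_{-\infty}^{\infty} - \frac{t^{2} e^{- a t^{2}}}{2} \, dt = - \frac{\sqrt{\pi}}{4 a^{\frac{3}{2}}}.$$

Repeating $3$ times in total — each differentiation brings down another $(-t^2)$ — gives
$$\frac{d^{3}J}{da^{3}} = \int_{-\infty}^{\infty} - \frac{t^{6} e^{- a t^{2}}}{2} \, dt = - \frac{15 \sqrt{\pi}}{16 a^{\frac{7}{2}}},$$
and the integrand here is $(-1)^{3}$ times the target integrand, so $I = (-1)^{3}\,\frac{d^{3}J}{da^{3}} = \frac{15 \sqrt{\pi}}{16 a^{\frac{7}{2}}}$.

Setting $a = \frac{4}{5}$:
$$I = \frac{1875 \sqrt{5} \sqrt{\pi}}{2048}.$$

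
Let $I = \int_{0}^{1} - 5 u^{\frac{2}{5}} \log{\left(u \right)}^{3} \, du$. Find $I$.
$\frac{18750}{2401}$

Start from the elementary integral
$$J(a) = \int_{0}^{1} - 5 u^{a} \, du = - \frac{5}{a + 1}.$$

Differentiating under the integral sign brings down a factor of $\ln u$:
$$\frac{dJ}{da} = \int_{0}^{1} - 5 u^{a} \log{\left(u \right)} \, du = \frac{5}{\left(a + 1\right)^{2}}.$$

Repeating $3$ times in total — each differentiation brings down another $\ln u$ — gives
$$\frac{d^{3}J}{da^{3}} = \int_{0}^{1} - 5 u^{a} \log{\left(u \right)}^{3} \, du = \frac{30}{\left(a + 1\right)^{4}},$$
and the integrand here is exactly the target integrand, so $I = \frac{30}{\left(a + 1\right)^{4}}$.

Setting $a = \frac{2}{5}$:
$$I = \frac{18750}{2401}.$$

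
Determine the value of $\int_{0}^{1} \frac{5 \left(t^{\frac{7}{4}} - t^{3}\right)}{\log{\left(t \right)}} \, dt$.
$- \log{\left(\frac{1048576}{161051} \right)}$

Replace the exponent $3$ by a parameter $a$: let $I(a) = \int_{0}^{1} \frac{5 \left(t^{\frac{7}{4}} - t^{a}\right)}{\log{\left(t \right)}} \, dt$.

Since $\dfrac{\partial}{\partial a}\,t^{a} = t^{a} \ln t$, the $\ln t$ in the denominator cancels and
$$\frac{dI}{da} = \int_{0}^{1} -5 t^{a} \, dt = -5 \left[\frac{t^{a+1}}{a+1}\right]_0^1 = - \frac{5}{a + 1}.$$

Integrating with respect to $a$ gives $I(a) = - \log{\left(\frac{1024 \left(a + 1\right)^{5}}{161051} \right)} + C$.

At $a = \frac{7}{4}$ the integrand is identically $0$, so $I(\frac{7}{4}) = 0$. The closed form gives $0$, hence $C = 0$.

Setting $a = 3$:
$$I = - \log{\left(\frac{1048576}{161051} \right)}.$$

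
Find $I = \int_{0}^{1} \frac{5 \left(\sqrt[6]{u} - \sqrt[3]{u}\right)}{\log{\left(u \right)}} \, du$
$- \log{\left(\frac{32768}{16807} \right)}$

Replace the exponent $\frac{1}{3}$ by a parameter $a$: let $I(a) = \int_{0}^{1} \frac{5 \left(\sqrt[6]{u} - u^{a}\right)}{\log{\left(u \right)}} \, du$.

Since $\dfrac{\partial}{\partial a}\,u^{a} = u^{a} \ln u$, the $\ln u$ in the denominator cancels and
$$\frac{dI}{da} = \int_{0}^{1} -5 u^{a} \, du = -5 \left[\frac{u^{a+1}}{a+1}\right]_0^1 = - \frac{5}{a + 1}.$$

Integrating with respect to $a$ gives $I(a) = - \log{\left(\frac{7776 \left(a + 1\right)^{5}}{16807} \right)} + C$.

At $a = \frac{1}{6}$ the integrand is identically $0$, so $I(\frac{1}{6}) = 0$. The closed form gives $0$, hence $C = 0$.

Setting $a = \frac{1}{3}$:
$$I = - \log{\left(\frac{32768}{16807} \right)}.$$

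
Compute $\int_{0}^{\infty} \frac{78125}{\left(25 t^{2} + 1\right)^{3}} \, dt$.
$\frac{46875 \pi}{16}$

Start from the standard arctangent integral
$$J(a) = \int_{0}^{\infty} \frac{5}{a^{2} + t^{2}} \, dt = \frac{5 \pi}{2 a}.$$

Differentiating under the integral sign with respect to $a$,
$$\frac{dJ}{da} = \int_{0}^{\infty} - \frac{10 a}{\left(a^{2} + t^{2}\right)^{2}} \, dt = - \frac{5 \pi}{2 a^{2}},$$
so $\int_{0}^{\infty} \frac{5}{\left(a^{2} + t^{2}\right)^{2}} \, dt = \frac{5 \pi}{4 a^{3}}$.

Repeating — each differentiation of $1/(t^2+a^2)^j$ produces $-2ja/(t^2+a^2)^{j+1}$ — and dividing through by $-2ja$ at each step yields, after $2$ differentiations in total,
$$\int_{0}^{\infty} \frac{5}{\left(a^{2} + t^{2}\right)^{3}} \, dt = \frac{15 \pi}{16 a^{5}}.$$

Setting $a = \frac{1}{5}$:
$$I = \frac{46875 \pi}{16}.$$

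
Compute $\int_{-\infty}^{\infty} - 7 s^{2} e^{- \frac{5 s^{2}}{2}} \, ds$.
$- \frac{7 \sqrt{10} \sqrt{\pi}}{25}$

Start from the elementary integral
$$J(a) = \int_{-\infty}^{\infty} - 7 e^{- a s^{2}} \, ds = - \frac{7 \sqrt{\pi}}{\sqrt{a}}.$$

Differentiating under the integral sign brings down a factor of $(-s^2)$:
$$\frac{dJ}{da} = \int_{-\infty}^{\infty} 7 s^{2} e^{- a s^{2}} \, ds = \frac{7 \sqrt{\pi}}{2 a^{\frac{3}{2}}}.$$

The integral on the left is $-I$, so $I = - \frac{7 \sqrt{\pi}}{2 a^{\frac{3}{2}}}$.

Setting $a = \frac{5}{2}$:
$$I = - \frac{7 \sqrt{10} \sqrt{\pi}}{25}.$$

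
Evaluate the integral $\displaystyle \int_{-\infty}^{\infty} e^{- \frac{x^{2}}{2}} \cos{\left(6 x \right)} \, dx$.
$\frac{\sqrt{2} \sqrt{\pi}}{e^{18}}$

Let $b$ denote the cosine frequency and define $I(b) = \int_{-\infty}^{\infty} e^{- \frac{x^{2}}{2}} \cos{\left(b x \right)} \, dx$.

Differentiating under the integral sign,
$$I'(b) = \int_{-\infty}^{\infty} - x e^{- \frac{x^{2}}{2}} \sin{\left(b x \right)} \, dx.$$

Integrate $\int_{-\infty}^{\infty} x \sin(b x)\, e^{- \frac{x^{2}}{2}}\, dx$ by parts with $u = \sin(b x)$ and $dv = x\, e^{- \frac{x^{2}}{2}}\, dx$, giving $v = - e^{- \frac{x^{2}}{2}}$. The boundary term vanishes and
$$\int_{-\infty}^{\infty} x \sin(b x)\, e^{- \frac{x^{2}}{2}}\, dx = b \int_{-\infty}^{\infty} \cos(b x)\, e^{- \frac{x^{2}}{2}}\, dx,$$
so $I'(b) = - b\, I(b)$.

This is a separable first-order ODE; solving with the initial condition $I(0) = \int_{-\infty}^{\infty} e^{- \frac{x^{2}}{2}}\,dx = \sqrt{2} \sqrt{\pi}$ gives
$$I(b) = \sqrt{2} \sqrt{\pi} e^{- \frac{b^{2}}{2}}.$$

Setting $b = 6$:
$$I = \frac{\sqrt{2} \sqrt{\pi}}{e^{18}}.$$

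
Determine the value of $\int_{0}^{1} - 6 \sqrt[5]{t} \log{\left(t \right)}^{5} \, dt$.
$\frac{78125}{324}$

Begin with the known integral
$$J(a) = \int_{0}^{1} - 6 t^{a} \, dt = - \frac{6}{a + 1}.$$

Differentiating under the integral sign brings down a factor of $\ln t$:
$$\frac{dJ}{da} = \int_{0}^{1} - 6 t^{a} \log{\left(t \right)} \, dt = \frac{6}{\left(a + 1\right)^{2}}.$$

Repeating $5$ times in total — each differentiation brings down another $\ln t$ — gives
$$\frac{d^{5}J}{da^{5}} = \int_{0}^{1} - 6 t^{a} \log{\left(t \right)}^{5} \, dt = \frac{720}{\left(a + 1\right)^{6}},$$
and the integrand here is exactly the target integrand, so $I = \frac{720}{\left(a + 1\right)^{6}}$.

Setting $a = \frac{1}{5}$:
$$I = \frac{78125}{324}.$$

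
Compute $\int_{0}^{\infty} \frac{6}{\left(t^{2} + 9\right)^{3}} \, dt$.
$\frac{\pi}{216}$

Begin with the known result
$$J(a) = \int_{0}^{\infty} \frac{6}{a^{2} + t^{2}} \, dt = \frac{3 \pi}{a}.$$

Differentiating under the integral sign with respect to $a$,
$$\frac{dJ}{da} = \int_{0}^{\infty} - \frac{12 a}{\left(a^{2} + t^{2}\right)^{2}} \, dt = - \frac{3 \pi}{a^{2}},$$
so $\int_{0}^{\infty} \frac{6}{\left(a^{2} + t^{2}\right)^{2}} \, dt = \frac{3 \pi}{2 a^{3}}$.

Repeating — each differentiation of $1/(t^2+a^2)^j$ produces $-2ja/(t^2+a^2)^{j+1}$ — and dividing through by $-2ja$ at each step yields, after $2$ differentiations in total,
$$\int_{0}^{\infty} \frac{6}{\left(a^{2} + t^{2}\right)^{3}} \, dt = \frac{9 \pi}{8 a^{5}}.$$

Setting $a = 3$:
$$I = \frac{\pi}{216}.$$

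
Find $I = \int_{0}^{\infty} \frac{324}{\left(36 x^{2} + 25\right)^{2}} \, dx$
$\frac{27 \pi}{250}$

Start from the standard arctangent integral
$$J(a) = \int_{0}^{\infty} \frac{1}{4 \left(a^{2} + x^{2}\right)} \, dx = \frac{\pi}{8 a}.$$

Differentiating under the integral sign with respect to $a$,
$$\frac{dJ}{da} = \int_{0}^{\infty} - \frac{a}{2 \left(a^{2} + x^{2}\right)^{2}} \, dx = - \frac{\pi}{8 a^{2}},$$
so $\int_{0}^{\infty} \frac{1}{4 \left(a^{2} + x^{2}\right)^{2}} \, dx = \frac{\pi}{16 a^{3}}$.

Setting $a = \frac{5}{6}$:
$$I = \frac{27 \pi}{250}.$$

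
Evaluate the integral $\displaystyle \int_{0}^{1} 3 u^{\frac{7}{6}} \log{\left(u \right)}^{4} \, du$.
$\frac{559872}{371293}$

Start from the elementary integral
$$J(a) = \int_{0}^{1} 3 u^{a} \, du = \frac{3}{a + 1}.$$

Differentiating under the integral sign brings down a factor of $\ln u$:
$$\frac{dJ}{da} = \int_{0}^{1} 3 u^{a} \log{\left(u \right)} \, du = - \frac{3}{\left(a + 1\right)^{2}}.$$

Repeating $4$ times in total — each differentiation brings down another $\ln u$ — gives
$$\frac{d^{4}J}{da^{4}} = \int_{0}^{1} 3 u^{a} \log{\left(u \right)}^{4} \, du = \frac{72}{\left(a + 1\right)^{5}},$$
and the integrand here is exactly the target integrand, so $I = \frac{72}{\left(a + 1\right)^{5}}$.

Setting $a = \frac{7}{6}$:
$$I = \frac{559872}{371293}.$$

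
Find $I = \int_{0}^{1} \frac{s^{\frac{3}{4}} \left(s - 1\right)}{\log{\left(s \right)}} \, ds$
$\log{\left(\frac{11}{7} \right)}$

Replace the exponent $\frac{7}{4}$ by a parameter $a$: let $I(a) = \int_{0}^{1} \frac{- s^{\frac{3}{4}} + s^{a}}{\log{\left(s \right)}} \, ds$.

Since $\dfrac{\partial}{\partial a}\,s^{a} = s^{a} \ln s$, the $\ln s$ in the denominator cancels and
$$\frac{dI}{da} = \int_{0}^{1} s^{a} \, ds = \left[\frac{s^{a+1}}{a+1}\right]_0^1 = \frac{1}{a + 1}.$$

Integrating with respect to $a$ gives $I(a) = \log{\left(\frac{4 a}{7} + \frac{4}{7} \right)} + C$.

At $a = \frac{3}{4}$ the integrand is identically $0$, so $I(\frac{3}{4}) = 0$. The closed form gives $0$, hence $C = 0$.

Setting $a = \frac{7}{4}$:
$$I = \log{\left(\frac{11}{7} \right)}.$$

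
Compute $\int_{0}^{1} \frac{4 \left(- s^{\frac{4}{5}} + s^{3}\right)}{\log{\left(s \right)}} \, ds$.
$- \log{\left(\frac{6561}{160000} \right)}$

Consider the one-parameter family: let $I(a) = \int_{0}^{1} \frac{4 \left(s^{3} - s^{a}\right)}{\log{\left(s \right)}} \, ds$.

Since $\dfrac{\partial}{\partial a}\,s^{a} = s^{a} \ln s$, the $\ln s$ in the denominator cancels and
$$\frac{dI}{da} = \int_{0}^{1} -4 s^{a} \, ds = -4 \left[\frac{s^{a+1}}{a+1}\right]_0^1 = - \frac{4}{a + 1}.$$

Integrating with respect to $a$ gives $I(a) = - \log{\left(\frac{\left(a + 1\right)^{4}}{256} \right)} + C$.

At $a = 3$ the integrand is identically $0$, so $I(3) = 0$. The closed form gives $0$, hence $C = 0$.

Setting $a = \frac{4}{5}$:
$$I = - \log{\left(\frac{6561}{160000} \right)}.$$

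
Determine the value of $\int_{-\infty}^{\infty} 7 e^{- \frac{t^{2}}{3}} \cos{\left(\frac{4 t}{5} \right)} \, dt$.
$\frac{7 \sqrt{3} \sqrt{\pi}}{e^{\frac{12}{25}}}$

Define $I(b) = \int_{-\infty}^{\infty} 7 e^{- \frac{t^{2}}{3}} \cos{\left(b t \right)} \, dt$.

Differentiating under the integral sign,
$$I'(b) = \int_{-\infty}^{\infty} - 7 t e^{- \frac{t^{2}}{3}} \sin{\left(b t \right)} \, dt.$$

Integrate $\int_{-\infty}^{\infty} t \sin(b t)\, e^{- \frac{t^{2}}{3}}\, dt$ by parts with $u = \sin(b t)$ and $dv = t\, e^{- \frac{t^{2}}{3}}\, dt$, giving $v = - \frac{3 e^{- \frac{t^{2}}{3}}}{2}$. The boundary term vanishes and
$$\int_{-\infty}^{\infty} t \sin(b t)\, e^{- \frac{t^{2}}{3}}\, dt = \frac{3 b}{2} \int_{-\infty}^{\infty} \cos(b t)\, e^{- \frac{t^{2}}{3}}\, dt,$$
so $I'(b) = - \frac{3 b}{2}\, I(b)$.

This is a separable first-order ODE; solving with the initial condition $I(0) = \int_{-\infty}^{\infty} 7 e^{- \frac{t^{2}}{3}}\,dt = 7 \sqrt{3} \sqrt{\pi}$ gives
$$I(b) = 7 \sqrt{3} \sqrt{\pi} e^{- \frac{3 b^{2}}{4}}.$$

Setting $b = \frac{4}{5}$:
$$I = \frac{7 \sqrt{3} \sqrt{\pi}}{e^{\frac{12}{25}}}.$$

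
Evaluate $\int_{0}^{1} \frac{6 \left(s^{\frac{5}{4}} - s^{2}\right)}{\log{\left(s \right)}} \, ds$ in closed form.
$- \log{\left(\frac{4096}{729} \right)}$

Replace the exponent $2$ by a parameter $a$: let $I(a) = \int_{0}^{1} \frac{6 \left(s^{\frac{5}{4}} - s^{a}\right)}{\log{\left(s \right)}} \, ds$.

Since $\dfrac{\partial}{\partial a}\,s^{a} = s^{a} \ln s$, the $\ln s$ in the denominator cancels and
$$\frac{dI}{da} = \int_{0}^{1} -6 s^{a} \, ds = -6 \left[\frac{s^{a+1}}{a+1}\right]_0^1 = - \frac{6}{a + 1}.$$

Integrating with respect to $a$ gives $I(a) = - \log{\left(\frac{4096 \left(a + 1\right)^{6}}{531441} \right)} + C$.

At $a = \frac{5}{4}$ the integrand is identically $0$, so $I(\frac{5}{4}) = 0$. The closed form gives $0$, hence $C = 0$.

Setting $a = 2$:
$$I = - \log{\left(\frac{4096}{729} \right)}.$$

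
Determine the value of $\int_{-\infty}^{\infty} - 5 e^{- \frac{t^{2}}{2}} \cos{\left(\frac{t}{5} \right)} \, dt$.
$- \frac{5 \sqrt{2} \sqrt{\pi}}{e^{\frac{1}{50}}}$

Define $I(b) = \int_{-\infty}^{\infty} - 5 e^{- \frac{t^{2}}{2}} \cos{\left(b t \right)} \, dt$.

Differentiating under the integral sign,
$$I'(b) = \int_{-\infty}^{\infty} 5 t e^{- \frac{t^{2}}{2}} \sin{\left(b t \right)} \, dt.$$

Integrate $\int_{-\infty}^{\infty} t \sin(b t)\, e^{- \frac{t^{2}}{2}}\, dt$ by parts with $u = \sin(b t)$ and $dv = t\, e^{- \frac{t^{2}}{2}}\, dt$, giving $v = - e^{- \frac{t^{2}}{2}}$. The boundary term vanishes and
$$\int_{-\infty}^{\infty} t \sin(b t)\, e^{- \frac{t^{2}}{2}}\, dt = b \int_{-\infty}^{\infty} \cos(b t)\, e^{- \frac{t^{2}}{2}}\, dt,$$
so $I'(b) = - b\, I(b)$.

This is a separable first-order ODE; solving with the initial condition $I(0) = \int_{-\infty}^{\infty} - 5 e^{- \frac{t^{2}}{2}}\,dt = - 5 \sqrt{2} \sqrt{\pi}$ gives
$$I(b) = - 5 \sqrt{2} \sqrt{\pi} e^{- \frac{b^{2}}{2}}.$$

Setting $b = \frac{1}{5}$:
$$I = - \frac{5 \sqrt{2} \sqrt{\pi}}{e^{\frac{1}{50}}}.$$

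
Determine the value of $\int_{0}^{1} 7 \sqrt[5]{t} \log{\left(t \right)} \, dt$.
$- \frac{175}{36}$

Consider the simpler parametrised integral
$$J(a) = \int_{0}^{1} 7 t^{a} \, dt = \frac{7}{a + 1}.$$

Differentiating under the integral sign brings down a factor of $\ln t$:
$$\frac{dJ}{da} = \int_{0}^{1} 7 t^{a} \log{\left(t \right)} \, dt = - \frac{7}{\left(a + 1\right)^{2}}.$$

The integral on the left is $I$, so $I = - \frac{7}{\left(a + 1\right)^{2}}$.

Setting $a = \frac{1}{5}$:
$$I = - \frac{175}{36}.$$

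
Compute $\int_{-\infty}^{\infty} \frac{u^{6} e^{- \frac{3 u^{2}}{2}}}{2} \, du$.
$\frac{5 \sqrt{6} \sqrt{\pi}}{54}$

Consider the simpler parametrised integral
$$J(a) = \int_{-\infty}^{\infty} \frac{e^{- a u^{2}}}{2} \, du = \frac{\sqrt{\pi}}{2 \sqrt{a}}.$$

Differentiating under the integral sign brings down a factor of $(-u^2)$:
$$\frac{dJ}{da} = \int_{-\infty}^{\infty} - \frac{u^{2} e^{- a u^{2}}}{2} \, du = - \frac{\sqrt{\pi}}{4 a^{\frac{3}{2}}}.$$

Repeating $3$ times in total — each differentiation brings down another $(-u^2)$ — gives
$$\frac{d^{3}J}{da^{3}} = \int_{-\infty}^{\infty} - \frac{u^{6} e^{- a u^{2}}}{2} \, du = - \frac{15 \sqrt{\pi}}{16 a^{\frac{7}{2}}},$$
and the integrand here is $(-1)^{3}$ times the target integrand, so $I = (-1)^{3}\,\frac{d^{3}J}{da^{3}} = \frac{15 \sqrt{\pi}}{16 a^{\frac{7}{2}}}$.

Setting $a = \frac{3}{2}$:
$$I = \frac{5 \sqrt{6} \sqrt{\pi}}{54}.$$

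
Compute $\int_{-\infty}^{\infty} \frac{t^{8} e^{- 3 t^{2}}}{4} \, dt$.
$\frac{35 \sqrt{3} \sqrt{\pi}}{5184}$

Consider the simpler parametrised integral
$$J(a) = \int_{-\infty}^{\infty} \frac{e^{- a t^{2}}}{4} \, dt = \frac{\sqrt{\pi}}{4 \sqrt{a}}.$$

Differentiating under the integral sign brings down a factor of $(-t^2)$:
$$\frac{dJ}{da} = \int_{-\infty}^{\infty} - \frac{t^{2} e^{- a t^{2}}}{4} \, dt = - \frac{\sqrt{\pi}}{8 a^{\frac{3}{2}}}.$$

Repeating $4$ times in total — each differentiation brings down another $(-t^2)$ — gives
$$\frac{d^{4}J}{da^{4}} = \int_{-\infty}^{\infty} \frac{t^{8} e^{- a t^{2}}}{4} \, dt = \frac{105 \sqrt{\pi}}{64 a^{\frac{9}{2}}},$$
and the integrand here is exactly the target integrand, so $I = \frac{105 \sqrt{\pi}}{64 a^{\frac{9}{2}}}$.

Setting $a = 3$:
$$I = \frac{35 \sqrt{3} \sqrt{\pi}}{5184}.$$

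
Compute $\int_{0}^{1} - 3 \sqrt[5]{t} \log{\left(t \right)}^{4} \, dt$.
$- \frac{3125}{108}$

Consider the simpler parametrised integral
$$J(a) = \int_{0}^{1} - 3 t^{a} \, dt = - \frac{3}{a + 1}.$$

Differentiating under the integral sign brings down a factor of $\ln t$:
$$\frac{dJ}{da} = \int_{0}^{1} - 3 t^{a} \log{\left(t \right)} \, dt = \frac{3}{\left(a + 1\right)^{2}}.$$

Repeating $4$ times in total — each differentiation brings down another $\ln t$ — gives
$$\frac{d^{4}J}{da^{4}} = \int_{0}^{1} - 3 t^{a} \log{\left(t \right)}^{4} \, dt = - \frac{72}{\left(a + 1\right)^{5}},$$
and the integrand here is exactly the target integrand, so $I = - \frac{72}{\left(a + 1\right)^{5}}$.

Setting $a = \frac{1}{5}$:
$$I = - \frac{3125}{108}.$$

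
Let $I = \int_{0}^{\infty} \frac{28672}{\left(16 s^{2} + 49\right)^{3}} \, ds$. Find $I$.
$\frac{192 \pi}{2401}$

Begin with the known result
$$J(a) = \int_{0}^{\infty} \frac{7}{a^{2} + s^{2}} \, ds = \frac{7 \pi}{2 a}.$$

Differentiating under the integral sign with respect to $a$,
$$\frac{dJ}{da} = \int_{0}^{\infty} - \frac{14 a}{\left(a^{2} + s^{2}\right)^{2}} \, ds = - \frac{7 \pi}{2 a^{2}},$$
so $\int_{0}^{\infty} \frac{7}{\left(a^{2} + s^{2}\right)^{2}} \, ds = \frac{7 \pi}{4 a^{3}}$.

Repeating — each differentiation of $1/(s^2+a^2)^j$ produces $-2ja/(s^2+a^2)^{j+1}$ — and dividing through by $-2ja$ at each step yields, after $2$ differentiations in total,
$$\int_{0}^{\infty} \frac{7}{\left(a^{2} + s^{2}\right)^{3}} \, ds = \frac{21 \pi}{16 a^{5}}.$$

Setting $a = \frac{7}{4}$:
$$I = \frac{192 \pi}{2401}.$$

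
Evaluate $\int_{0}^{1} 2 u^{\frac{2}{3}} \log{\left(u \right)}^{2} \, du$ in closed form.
$\frac{108}{125}$

Start from the elementary integral
$$J(a) = \int_{0}^{1} 2 u^{a} \, du = \frac{2}{a + 1}.$$

Differentiating under the integral sign brings down a factor of $\ln u$:
$$\frac{dJ}{da} = \int_{0}^{1} 2 u^{a} \log{\left(u \right)} \, du = - \frac{2}{\left(a + 1\right)^{2}}.$$

Repeating twice in total — each differentiation brings down another $\ln u$ — gives
$$\frac{d^{2}J}{da^{2}} = \int_{0}^{1} 2 u^{a} \log{\left(u \right)}^{2} \, du = \frac{4}{\left(a + 1\right)^{3}},$$
and the integrand here is exactly the target integrand, so $I = \frac{4}{\left(a + 1\right)^{3}}$.

Setting $a = \frac{2}{3}$:
$$I = \frac{108}{125}.$$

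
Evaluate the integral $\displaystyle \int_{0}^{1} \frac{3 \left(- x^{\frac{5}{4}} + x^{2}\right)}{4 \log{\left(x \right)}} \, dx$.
$- \frac{3 \log{\left(3 \right)}}{4} + \frac{3 \log{\left(2 \right)}}{2}$

Replace the exponent $2$ by a parameter $a$: let $I(a) = \int_{0}^{1} \frac{3 \left(- x^{\frac{5}{4}} + x^{a}\right)}{4 \log{\left(x \right)}} \, dx$.

Since $\dfrac{\partial}{\partial a}\,x^{a} = x^{a} \ln x$, the $\ln x$ in the denominator cancels and
$$\frac{dI}{da} = \int_{0}^{1} \frac{3}{4} x^{a} \, dx = \frac{3}{4} \left[\frac{x^{a+1}}{a+1}\right]_0^1 = \frac{3}{4 \left(a + 1\right)}.$$

Integrating with respect to $a$ gives $I(a) = \log{\left(\frac{2 \sqrt{6} \left(a + 1\right)^{\frac{3}{4}}}{9} \right)} + C$.

At $a = \frac{5}{4}$ the integrand is identically $0$, so $I(\frac{5}{4}) = 0$. The closed form gives $0$, hence $C = 0$.

Setting $a = 2$:
$$I = - \frac{3 \log{\left(3 \right)}}{4} + \frac{3 \log{\left(2 \right)}}{2}.$$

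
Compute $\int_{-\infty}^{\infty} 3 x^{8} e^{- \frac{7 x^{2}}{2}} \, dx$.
$\frac{45 \sqrt{14} \sqrt{\pi}}{2401}$

Begin with the known integral
$$J(a) = \int_{-\infty}^{\infty} 3 e^{- a x^{2}} \, dx = \frac{3 \sqrt{\pi}}{\sqrt{a}}.$$

Differentiating under the integral sign brings down a factor of $(-x^2)$:
$$\frac{dJ}{da} = \int_{-\infty}^{\infty} - 3 x^{2} e^{- a x^{2}} \, dx = - \frac{3 \sqrt{\pi}}{2 a^{\frac{3}{2}}}.$$

Repeating $4$ times in total — each differentiation brings down another $(-x^2)$ — gives
$$\frac{d^{4}J}{da^{4}} = \int_{-\infty}^{\infty} 3 x^{8} e^{- a x^{2}} \, dx = \frac{315 \sqrt{\pi}}{16 a^{\frac{9}{2}}},$$
and the integrand here is exactly the target integrand, so $I = \frac{315 \sqrt{\pi}}{16 a^{\frac{9}{2}}}$.

Setting $a = \frac{7}{2}$:
$$I = \frac{45 \sqrt{14} \sqrt{\pi}}{2401}.$$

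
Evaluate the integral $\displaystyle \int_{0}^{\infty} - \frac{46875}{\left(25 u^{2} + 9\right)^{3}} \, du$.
$- \frac{3125 \pi}{432}$

Recall the elementary integral
$$J(a) = \int_{0}^{\infty} - \frac{3}{a^{2} + u^{2}} \, du = - \frac{3 \pi}{2 a}.$$

Differentiating under the integral sign with respect to $a$,
$$\frac{dJ}{da} = \int_{0}^{\infty} \frac{6 a}{\left(a^{2} + u^{2}\right)^{2}} \, du = \frac{3 \pi}{2 a^{2}},$$
so $\int_{0}^{\infty} - \frac{3}{\left(a^{2} + u^{2}\right)^{2}} \, du = - \frac{3 \pi}{4 a^{3}}$.

Repeating — each differentiation of $1/(u^2+a^2)^j$ produces $-2ja/(u^2+a^2)^{j+1}$ — and dividing through by $-2ja$ at each step yields, after $2$ differentiations in total,
$$\int_{0}^{\infty} - \frac{3}{\left(a^{2} + u^{2}\right)^{3}} \, du = - \frac{9 \pi}{16 a^{5}}.$$

Setting $a = \frac{3}{5}$:
$$I = - \frac{3125 \pi}{432}.$$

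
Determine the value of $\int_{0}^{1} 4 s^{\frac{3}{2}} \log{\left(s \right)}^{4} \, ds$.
$\frac{3072}{3125}$

Begin with the known integral
$$J(a) = \int_{0}^{1} 4 s^{a} \, ds = \frac{4}{a + 1}.$$

Differentiating under the integral sign brings down a factor of $\ln s$:
$$\frac{dJ}{da} = \int_{0}^{1} 4 s^{a} \log{\left(s \right)} \, ds = - \frac{4}{\left(a + 1\right)^{2}}.$$

Repeating $4$ times in total — each differentiation brings down another $\ln s$ — gives
$$\frac{d^{4}J}{da^{4}} = \int_{0}^{1} 4 s^{a} \log{\left(s \right)}^{4} \, ds = \frac{96}{\left(a + 1\right)^{5}},$$
and the integrand here is exactly the target integrand, so $I = \frac{96}{\left(a + 1\right)^{5}}$.

Setting $a = \frac{3}{2}$:
$$I = \frac{3072}{3125}.$$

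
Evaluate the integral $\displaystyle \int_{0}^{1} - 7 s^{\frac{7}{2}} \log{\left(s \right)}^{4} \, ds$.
$- \frac{1792}{19683}$

Begin with the known integral
$$J(a) = \int_{0}^{1} - 7 s^{a} \, ds = - \frac{7}{a + 1}.$$

Differentiating under the integral sign brings down a factor of $\ln s$:
$$\frac{dJ}{da} = \int_{0}^{1} - 7 s^{a} \log{\left(s \right)} \, ds = \frac{7}{\left(a + 1\right)^{2}}.$$

Repeating $4$ times in total — each differentiation brings down another $\ln s$ — gives
$$\frac{d^{4}J}{da^{4}} = \int_{0}^{1} - 7 s^{a} \log{\left(s \right)}^{4} \, ds = - \frac{168}{\left(a + 1\right)^{5}},$$
and the integrand here is exactly the target integrand, so $I = - \frac{168}{\left(a + 1\right)^{5}}$.

Setting $a = \frac{7}{2}$:
$$I = - \frac{1792}{19683}.$$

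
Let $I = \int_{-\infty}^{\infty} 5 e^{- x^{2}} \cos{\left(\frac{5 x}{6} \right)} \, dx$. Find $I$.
$\frac{5 \sqrt{\pi}}{e^{\frac{25}{144}}}$

Treat the cosine frequency as a parameter and define $I(b) = \int_{-\infty}^{\infty} 5 e^{- x^{2}} \cos{\left(b x \right)} \, dx$.

Differentiating under the integral sign,
$$I'(b) = \int_{-\infty}^{\infty} - 5 x e^{- x^{2}} \sin{\left(b x \right)} \, dx.$$

Integrate $\int_{-\infty}^{\infty} x \sin(b x)\, e^{- x^{2}}\, dx$ by parts with $u = \sin(b x)$ and $dv = x\, e^{- x^{2}}\, dx$, giving $v = - \frac{e^{- x^{2}}}{2}$. The boundary term vanishes and
$$\int_{-\infty}^{\infty} x \sin(b x)\, e^{- x^{2}}\, dx = \frac{b}{2} \int_{-\infty}^{\infty} \cos(b x)\, e^{- x^{2}}\, dx,$$
so $I'(b) = - \frac{b}{2}\, I(b)$.

This is a separable first-order ODE; solving with the initial condition $I(0) = \int_{-\infty}^{\infty} 5 e^{- x^{2}}\,dx = 5 \sqrt{\pi}$ gives
$$I(b) = 5 \sqrt{\pi} e^{- \frac{b^{2}}{4}}.$$

Setting $b = \frac{5}{6}$:
$$I = \frac{5 \sqrt{\pi}}{e^{\frac{25}{144}}}.$$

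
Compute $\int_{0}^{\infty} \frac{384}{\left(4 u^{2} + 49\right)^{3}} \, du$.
$\frac{36 \pi}{16807}$

Begin with the known result
$$J(a) = \int_{0}^{\infty} \frac{6}{a^{2} + u^{2}} \, du = \frac{3 \pi}{a}.$$

Differentiating under the integral sign with respect to $a$,
$$\frac{dJ}{da} = \int_{0}^{\infty} - \frac{12 a}{\left(a^{2} + u^{2}\right)^{2}} \, du = - \frac{3 \pi}{a^{2}},$$
so $\int_{0}^{\infty} \frac{6}{\left(a^{2} + u^{2}\right)^{2}} \, du = \frac{3 \pi}{2 a^{3}}$.

Repeating — each differentiation of $1/(u^2+a^2)^j$ produces $-2ja/(u^2+a^2)^{j+1}$ — and dividing through by $-2ja$ at each step yields, after $2$ differentiations in total,
$$\int_{0}^{\infty} \frac{6}{\left(a^{2} + u^{2}\right)^{3}} \, du = \frac{9 \pi}{8 a^{5}}.$$

Setting $a = \frac{7}{2}$:
$$I = \frac{36 \pi}{16807}.$$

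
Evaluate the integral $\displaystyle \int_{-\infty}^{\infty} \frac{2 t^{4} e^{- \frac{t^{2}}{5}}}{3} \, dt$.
$\frac{25 \sqrt{5} \sqrt{\pi}}{2}$

Start from the elementary integral
$$J(a) = \int_{-\infty}^{\infty} \frac{2 e^{- a t^{2}}}{3} \, dt = \frac{2 \sqrt{\pi}}{3 \sqrt{a}}.$$

Differentiating under the integral sign brings down a factor of $(-t^2)$:
$$\frac{dJ}{da} = \int_{-\infty}^{\infty} - \frac{2 t^{2} e^{- a t^{2}}}{3} \, dt = - \frac{\sqrt{\pi}}{3 a^{\frac{3}{2}}}.$$

Repeating twice in total — each differentiation brings down another $(-t^2)$ — gives
$$\frac{d^{2}J}{da^{2}} = \int_{-\infty}^{\infty} \frac{2 t^{4} e^{- a t^{2}}}{3} \, dt = \frac{\sqrt{\pi}}{2 a^{\frac{5}{2}}},$$
and the integrand here is exactly the target integrand, so $I = \frac{\sqrt{\pi}}{2 a^{\frac{5}{2}}}$.

Setting $a = \frac{1}{5}$:
$$I = \frac{25 \sqrt{5} \sqrt{\pi}}{2}.$$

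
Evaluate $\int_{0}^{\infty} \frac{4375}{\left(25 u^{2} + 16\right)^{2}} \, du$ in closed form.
$\frac{875 \pi}{256}$

Begin with the known result
$$J(a) = \int_{0}^{\infty} \frac{7}{a^{2} + u^{2}} \, du = \frac{7 \pi}{2 a}.$$

Differentiating under the integral sign with respect to $a$,
$$\frac{dJ}{da} = \int_{0}^{\infty} - \frac{14 a}{\left(a^{2} + u^{2}\right)^{2}} \, du = - \frac{7 \pi}{2 a^{2}},$$
so $\int_{0}^{\infty} \frac{7}{\left(a^{2} + u^{2}\right)^{2}} \, du = \frac{7 \pi}{4 a^{3}}$.

Setting $a = \frac{4}{5}$:
$$I = \frac{875 \pi}{256}.$$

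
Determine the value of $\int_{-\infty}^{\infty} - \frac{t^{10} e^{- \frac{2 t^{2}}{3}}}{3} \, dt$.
$- \frac{76545 \sqrt{6} \sqrt{\pi}}{2048}$

Start from the elementary integral
$$J(a) = \int_{-\infty}^{\infty} - \frac{e^{- a t^{2}}}{3} \, dt = - \frac{\sqrt{\pi}}{3 \sqrt{a}}.$$

Differentiating under the integral sign brings down a factor of $(-t^2)$:
$$\frac{dJ}{da} = \int_{-\infty}^{\infty} \frac{t^{2} e^{- a t^{2}}}{3} \, dt = \frac{\sqrt{\pi}}{6 a^{\frac{3}{2}}}.$$

Repeating $5$ times in total — each differentiation brings down another $(-t^2)$ — gives
$$\frac{d^{5}J}{da^{5}} = \int_{-\infty}^{\infty} \frac{t^{10} e^{- a t^{2}}}{3} \, dt = \frac{315 \sqrt{\pi}}{32 a^{\frac{11}{2}}},$$
and the integrand here is $(-1)^{5}$ times the target integrand, so $I = (-1)^{5}\,\frac{d^{5}J}{da^{5}} = - \frac{315 \sqrt{\pi}}{32 a^{\frac{11}{2}}}$.

Setting $a = \frac{2}{3}$:
$$I = - \frac{76545 \sqrt{6} \sqrt{\pi}}{2048}.$$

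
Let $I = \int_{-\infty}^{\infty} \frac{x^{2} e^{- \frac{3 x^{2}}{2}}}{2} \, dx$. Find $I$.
$\frac{\sqrt{6} \sqrt{\pi}}{18}$

Begin with the known integral
$$J(a) = \int_{-\infty}^{\infty} \frac{e^{- a x^{2}}}{2} \, dx = \frac{\sqrt{\pi}}{2 \sqrt{a}}.$$

Differentiating under the integral sign brings down a factor of $(-x^2)$:
$$\frac{dJ}{da} = \int_{-\infty}^{\infty} - \frac{x^{2} e^{- a x^{2}}}{2} \, dx = - \frac{\sqrt{\pi}}{4 a^{\frac{3}{2}}}.$$

The integral on the left is $-I$, so $I = \frac{\sqrt{\pi}}{4 a^{\frac{3}{2}}}$.

Setting $a = \frac{3}{2}$:
$$I = \frac{\sqrt{6} \sqrt{\pi}}{18}.$$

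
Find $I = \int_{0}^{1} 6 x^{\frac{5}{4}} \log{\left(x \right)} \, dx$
$- \frac{32}{27}$

Begin with the known integral
$$J(a) = \int_{0}^{1} 6 x^{a} \, dx = \frac{6}{a + 1}.$$

Differentiating under the integral sign brings down a factor of $\ln x$:
$$\frac{dJ}{da} = \int_{0}^{1} 6 x^{a} \log{\left(x \right)} \, dx = - \frac{6}{\left(a + 1\right)^{2}}.$$

The integral on the left is $I$, so $I = - \frac{6}{\left(a + 1\right)^{2}}$.

Setting $a = \frac{5}{4}$:
$$I = - \frac{32}{27}.$$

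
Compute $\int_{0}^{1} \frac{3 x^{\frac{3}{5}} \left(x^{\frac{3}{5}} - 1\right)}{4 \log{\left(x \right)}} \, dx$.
$\log{\left(\frac{22^{\frac{3}{4}}}{8} \right)}$

Consider the one-parameter family: let $I(a) = \int_{0}^{1} \frac{3 \left(x^{\frac{6}{5}} - x^{a}\right)}{4 \log{\left(x \right)}} \, dx$.

Since $\dfrac{\partial}{\partial a}\,x^{a} = x^{a} \ln x$, the $\ln x$ in the denominator cancels and
$$\frac{dI}{da} = \int_{0}^{1} - \frac{3}{4} x^{a} \, dx = - \frac{3}{4} \left[\frac{x^{a+1}}{a+1}\right]_0^1 = - \frac{3}{4 a + 4}.$$

Integrating with respect to $a$ gives $I(a) = - \frac{3 \log{\left(a + 1 \right)}}{4} - \frac{3 \log{\left(5 \right)}}{4} + \frac{3 \log{\left(11 \right)}}{4} + C$.

At $a = \frac{6}{5}$ the integrand is identically $0$, so $I(\frac{6}{5}) = 0$. The closed form gives $0$, hence $C = 0$.

Setting $a = \frac{3}{5}$:
$$I = \log{\left(\frac{22^{\frac{3}{4}}}{8} \right)}.$$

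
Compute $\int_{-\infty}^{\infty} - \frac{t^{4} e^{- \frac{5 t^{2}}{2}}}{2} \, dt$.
$- \frac{3 \sqrt{10} \sqrt{\pi}}{250}$

Start from the elementary integral
$$J(a) = \int_{-\infty}^{\infty} - \frac{e^{- a t^{2}}}{2} \, dt = - \frac{\sqrt{\pi}}{2 \sqrt{a}}.$$

Differentiating under the integral sign brings down a factor of $(-t^2)$:
$$\frac{dJ}{da} = \int_{-\infty}^{\infty} \frac{t^{2} e^{- a t^{2}}}{2} \, dt = \frac{\sqrt{\pi}}{4 a^{\frac{3}{2}}}.$$

Repeating twice in total — each differentiation brings down another $(-t^2)$ — gives
$$\frac{d^{2}J}{da^{2}} = \int_{-\infty}^{\infty} - \frac{t^{4} e^{- a t^{2}}}{2} \, dt = - \frac{3 \sqrt{\pi}}{8 a^{\frac{5}{2}}},$$
and the integrand here is exactly the target integrand, so $I = - \frac{3 \sqrt{\pi}}{8 a^{\frac{5}{2}}}$.

Setting $a = \frac{5}{2}$:
$$I = - \frac{3 \sqrt{10} \sqrt{\pi}}{250}.$$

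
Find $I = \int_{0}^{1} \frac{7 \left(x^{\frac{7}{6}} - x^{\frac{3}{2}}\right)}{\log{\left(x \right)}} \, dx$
$- \log{\left(\frac{170859375}{62748517} \right)}$

Consider the one-parameter family: let $I(a) = \int_{0}^{1} \frac{7 \left(x^{\frac{7}{6}} - x^{a}\right)}{\log{\left(x \right)}} \, dx$.

Since $\dfrac{\partial}{\partial a}\,x^{a} = x^{a} \ln x$, the $\ln x$ in the denominator cancels and
$$\frac{dI}{da} = \int_{0}^{1} -7 x^{a} \, dx = -7 \left[\frac{x^{a+1}}{a+1}\right]_0^1 = - \frac{7}{a + 1}.$$

Integrating with respect to $a$ gives $I(a) = - \log{\left(\frac{279936 \left(a + 1\right)^{7}}{62748517} \right)} + C$.

At $a = \frac{7}{6}$ the integrand is identically $0$, so $I(\frac{7}{6}) = 0$. The closed form gives $0$, hence $C = 0$.

Setting $a = \frac{3}{2}$:
$$I = - \log{\left(\frac{170859375}{62748517} \right)}.$$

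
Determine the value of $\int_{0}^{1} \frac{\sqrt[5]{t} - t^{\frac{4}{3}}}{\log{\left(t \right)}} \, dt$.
$\log{\left(\frac{18}{35} \right)}$

Consider the one-parameter family: let $I(a) = \int_{0}^{1} \frac{- t^{\frac{4}{3}} + t^{a}}{\log{\left(t \right)}} \, dt$.

Since $\dfrac{\partial}{\partial a}\,t^{a} = t^{a} \ln t$, the $\ln t$ in the denominator cancels and
$$\frac{dI}{da} = \int_{0}^{1} t^{a} \, dt = \left[\frac{t^{a+1}}{a+1}\right]_0^1 = \frac{1}{a + 1}.$$

Integrating with respect to $a$ gives $I(a) = \log{\left(\frac{3 a}{7} + \frac{3}{7} \right)} + C$.

At $a = \frac{4}{3}$ the integrand is identically $0$, so $I(\frac{4}{3}) = 0$. The closed form gives $0$, hence $C = 0$.

Setting $a = \frac{1}{5}$:
$$I = \log{\left(\frac{18}{35} \right)}.$$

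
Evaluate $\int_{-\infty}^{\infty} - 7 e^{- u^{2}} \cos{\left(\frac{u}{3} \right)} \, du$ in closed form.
$- \frac{7 \sqrt{\pi}}{e^{\frac{1}{36}}}$

Treat the cosine frequency as a parameter and define $I(b) = \int_{-\infty}^{\infty} - 7 e^{- u^{2}} \cos{\left(b u \right)} \, du$.

Differentiating under the integral sign,
$$I'(b) = \int_{-\infty}^{\infty} 7 u e^{- u^{2}} \sin{\left(b u \right)} \, du.$$

Integrate $\int_{-\infty}^{\infty} u \sin(b u)\, e^{- u^{2}}\, du$ by parts with $w = \sin(b u)$ and $dv = u\, e^{- u^{2}}\, du$, giving $v = - \frac{e^{- u^{2}}}{2}$. The boundary term vanishes and
$$\int_{-\infty}^{\infty} u \sin(b u)\, e^{- u^{2}}\, du = \frac{b}{2} \int_{-\infty}^{\infty} \cos(b u)\, e^{- u^{2}}\, du,$$
so $I'(b) = - \frac{b}{2}\, I(b)$.

This is a separable first-order ODE; solving with the initial condition $I(0) = \int_{-\infty}^{\infty} - 7 e^{- u^{2}}\,du = - 7 \sqrt{\pi}$ gives
$$I(b) = - 7 \sqrt{\pi} e^{- \frac{b^{2}}{4}}.$$

Setting $b = \frac{1}{3}$:
$$I = - \frac{7 \sqrt{\pi}}{e^{\frac{1}{36}}}.$$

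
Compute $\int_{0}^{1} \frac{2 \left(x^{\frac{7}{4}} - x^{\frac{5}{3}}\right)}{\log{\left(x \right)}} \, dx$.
$- \log{\left(\frac{1024}{1089} \right)}$

Introduce a parameter $a$ in the exponent: let $I(a) = \int_{0}^{1} \frac{2 \left(x^{\frac{7}{4}} - x^{a}\right)}{\log{\left(x \right)}} \, dx$.

Since $\dfrac{\partial}{\partial a}\,x^{a} = x^{a} \ln x$, the $\ln x$ in the denominator cancels and
$$\frac{dI}{da} = \int_{0}^{1} -2 x^{a} \, dx = -2 \left[\frac{x^{a+1}}{a+1}\right]_0^1 = - \frac{2}{a + 1}.$$

Integrating with respect to $a$ gives $I(a) = - \log{\left(\frac{16 \left(a + 1\right)^{2}}{121} \right)} + C$.

At $a = \frac{7}{4}$ the integrand is identically $0$, so $I(\frac{7}{4}) = 0$. The closed form gives $0$, hence $C = 0$.

Setting $a = \frac{5}{3}$:
$$I = - \log{\left(\frac{1024}{1089} \right)}.$$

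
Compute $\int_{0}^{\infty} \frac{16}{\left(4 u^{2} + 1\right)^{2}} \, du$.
$2 \pi$

Start from the standard arctangent integral
$$J(a) = \int_{0}^{\infty} \frac{1}{a^{2} + u^{2}} \, du = \frac{\pi}{2 a}.$$

Differentiating under the integral sign with respect to $a$,
$$\frac{dJ}{da} = \int_{0}^{\infty} - \frac{2 a}{\left(a^{2} + u^{2}\right)^{2}} \, du = - \frac{\pi}{2 a^{2}},$$
so $\int_{0}^{\infty} \frac{1}{\left(a^{2} + u^{2}\right)^{2}} \, du = \frac{\pi}{4 a^{3}}$.

Setting $a = \frac{1}{2}$:
$$I = 2 \pi.$$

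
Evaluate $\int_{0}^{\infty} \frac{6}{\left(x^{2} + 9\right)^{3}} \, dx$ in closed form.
$\frac{\pi}{216}$

Start from the standard arctangent integral
$$J(a) = \int_{0}^{\infty} \frac{6}{a^{2} + x^{2}} \, dx = \frac{3 \pi}{a}.$$

Differentiating under the integral sign with respect to $a$,
$$\frac{dJ}{da} = \int_{0}^{\infty} - \frac{12 a}{\left(a^{2} + x^{2}\right)^{2}} \, dx = - \frac{3 \pi}{a^{2}},$$
so $\int_{0}^{\infty} \frac{6}{\left(a^{2} + x^{2}\right)^{2}} \, dx = \frac{3 \pi}{2 a^{3}}$.

Repeating — each differentiation of $1/(x^2+a^2)^j$ produces $-2ja/(x^2+a^2)^{j+1}$ — and dividing through by $-2ja$ at each step yields, after $2$ differentiations in total,
$$\int_{0}^{\infty} \frac{6}{\left(a^{2} + x^{2}\right)^{3}} \, dx = \frac{9 \pi}{8 a^{5}}.$$

Setting $a = 3$:
$$I = \frac{\pi}{216}.$$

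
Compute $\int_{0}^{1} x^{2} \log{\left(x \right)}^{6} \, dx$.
$\frac{80}{243}$

Start from the elementary integral
$$J(a) = \int_{0}^{1} x^{a} \, dx = \frac{1}{a + 1}.$$

Differentiating under the integral sign brings down a factor of $\ln x$:
$$\frac{dJ}{da} = \int_{0}^{1} x^{a} \log{\left(x \right)} \, dx = - \frac{1}{\left(a + 1\right)^{2}}.$$

Repeating $6$ times in total — each differentiation brings down another $\ln x$ — gives
$$\frac{d^{6}J}{da^{6}} = \int_{0}^{1} x^{a} \log{\left(x \right)}^{6} \, dx = \frac{720}{\left(a + 1\right)^{7}},$$
and the integrand here is exactly the target integrand, so $I = \frac{720}{\left(a + 1\right)^{7}}$.

Setting $a = 2$:
$$I = \frac{80}{243}.$$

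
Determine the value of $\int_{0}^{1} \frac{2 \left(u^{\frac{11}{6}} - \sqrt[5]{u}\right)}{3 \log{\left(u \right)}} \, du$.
$\log{\left(\frac{510^{\frac{2}{3}}}{36} \right)}$

Introduce a parameter $a$ in the exponent: let $I(a) = \int_{0}^{1} \frac{2 \left(u^{\frac{11}{6}} - u^{a}\right)}{3 \log{\left(u \right)}} \, du$.

Since $\dfrac{\partial}{\partial a}\,u^{a} = u^{a} \ln u$, the $\ln u$ in the denominator cancels and
$$\frac{dI}{da} = \int_{0}^{1} - \frac{2}{3} u^{a} \, du = - \frac{2}{3} \left[\frac{u^{a+1}}{a+1}\right]_0^1 = - \frac{2}{3 a + 3}.$$

Integrating with respect to $a$ gives $I(a) = - \frac{2 \log{\left(a + 1 \right)}}{3} - \frac{2 \log{\left(6 \right)}}{3} + \frac{2 \log{\left(17 \right)}}{3} + C$.

At $a = \frac{11}{6}$ the integrand is identically $0$, so $I(\frac{11}{6}) = 0$. The closed form gives $0$, hence $C = 0$.

Setting $a = \frac{1}{5}$:
$$I = \log{\left(\frac{510^{\frac{2}{3}}}{36} \right)}.$$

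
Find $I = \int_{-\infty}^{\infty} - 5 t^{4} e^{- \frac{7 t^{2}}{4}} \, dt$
$- \frac{120 \sqrt{7} \sqrt{\pi}}{343}$

Start from the elementary integral
$$J(a) = \int_{-\infty}^{\infty} - 5 e^{- a t^{2}} \, dt = - \frac{5 \sqrt{\pi}}{\sqrt{a}}.$$

Differentiating under the integral sign brings down a factor of $(-t^2)$:
$$\frac{dJ}{da} = \int_{-\infty}^{\infty} 5 t^{2} e^{- a t^{2}} \, dt = \frac{5 \sqrt{\pi}}{2 a^{\frac{3}{2}}}.$$

Repeating twice in total — each differentiation brings down another $(-t^2)$ — gives
$$\frac{d^{2}J}{da^{2}} = \int_{-\infty}^{\infty} - 5 t^{4} e^{- a t^{2}} \, dt = - \frac{15 \sqrt{\pi}}{4 a^{\frac{5}{2}}},$$
and the integrand here is exactly the target integrand, so $I = - \frac{15 \sqrt{\pi}}{4 a^{\frac{5}{2}}}$.

Setting $a = \frac{7}{4}$:
$$I = - \frac{120 \sqrt{7} \sqrt{\pi}}{343}.$$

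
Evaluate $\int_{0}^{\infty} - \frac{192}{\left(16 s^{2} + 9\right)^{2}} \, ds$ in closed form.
$- \frac{4 \pi}{9}$

Start from the standard arctangent integral
$$J(a) = \int_{0}^{\infty} - \frac{3}{4 \left(a^{2} + s^{2}\right)} \, ds = - \frac{3 \pi}{8 a}.$$

Differentiating under the integral sign with respect to $a$,
$$\frac{dJ}{da} = \int_{0}^{\infty} \frac{3 a}{2 \left(a^{2} + s^{2}\right)^{2}} \, ds = \frac{3 \pi}{8 a^{2}},$$
so $\int_{0}^{\infty} - \frac{3}{4 \left(a^{2} + s^{2}\right)^{2}} \, ds = - \frac{3 \pi}{16 a^{3}}$.

Setting $a = \frac{3}{4}$:
$$I = - \frac{4 \pi}{9}.$$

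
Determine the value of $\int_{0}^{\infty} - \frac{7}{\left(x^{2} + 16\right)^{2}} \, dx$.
$- \frac{7 \pi}{256}$

Recall the elementary integral
$$J(a) = \int_{0}^{\infty} - \frac{7}{a^{2} + x^{2}} \, dx = - \frac{7 \pi}{2 a}.$$

Differentiating under the integral sign with respect to $a$,
$$\frac{dJ}{da} = \int_{0}^{\infty} \frac{14 a}{\left(a^{2} + x^{2}\right)^{2}} \, dx = \frac{7 \pi}{2 a^{2}},$$
so $\int_{0}^{\infty} - \frac{7}{\left(a^{2} + x^{2}\right)^{2}} \, dx = - \frac{7 \pi}{4 a^{3}}$.

Setting $a = 4$:
$$I = - \frac{7 \pi}{256}.$$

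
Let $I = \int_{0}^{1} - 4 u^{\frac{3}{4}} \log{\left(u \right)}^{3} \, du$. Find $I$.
$\frac{6144}{2401}$

Consider the simpler parametrised integral
$$J(a) = \int_{0}^{1} - 4 u^{a} \, du = - \frac{4}{a + 1}.$$

Differentiating under the integral sign brings down a factor of $\ln u$:
$$\frac{dJ}{da} = \int_{0}^{1} - 4 u^{a} \log{\left(u \right)} \, du = \frac{4}{\left(a + 1\right)^{2}}.$$

Repeating $3$ times in total — each differentiation brings down another $\ln u$ — gives
$$\frac{d^{3}J}{da^{3}} = \int_{0}^{1} - 4 u^{a} \log{\left(u \right)}^{3} \, du = \frac{24}{\left(a + 1\right)^{4}},$$
and the integrand here is exactly the target integrand, so $I = \frac{24}{\left(a + 1\right)^{4}}$.

Setting $a = \frac{3}{4}$:
$$I = \frac{6144}{2401}.$$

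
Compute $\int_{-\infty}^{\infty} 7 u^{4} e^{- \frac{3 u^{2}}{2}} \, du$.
$\frac{7 \sqrt{6} \sqrt{\pi}}{9}$

Consider the simpler parametrised integral
$$J(a) = \int_{-\infty}^{\infty} 7 e^{- a u^{2}} \, du = \frac{7 \sqrt{\pi}}{\sqrt{a}}.$$

Differentiating under the integral sign brings down a factor of $(-u^2)$:
$$\frac{dJ}{da} = \int_{-\infty}^{\infty} - 7 u^{2} e^{- a u^{2}} \, du = - \frac{7 \sqrt{\pi}}{2 a^{\frac{3}{2}}}.$$

Repeating twice in total — each differentiation brings down another $(-u^2)$ — gives
$$\frac{d^{2}J}{da^{2}} = \int_{-\infty}^{\infty} 7 u^{4} e^{- a u^{2}} \, du = \frac{21 \sqrt{\pi}}{4 a^{\frac{5}{2}}},$$
and the integrand here is exactly the target integrand, so $I = \frac{21 \sqrt{\pi}}{4 a^{\frac{5}{2}}}$.

Setting $a = \frac{3}{2}$:
$$I = \frac{7 \sqrt{6} \sqrt{\pi}}{9}.$$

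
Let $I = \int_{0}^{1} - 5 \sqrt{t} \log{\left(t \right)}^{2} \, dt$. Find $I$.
$- \frac{80}{27}$

Consider the simpler parametrised integral
$$J(a) = \int_{0}^{1} - 5 t^{a} \, dt = - \frac{5}{a + 1}.$$

Differentiating under the integral sign brings down a factor of $\ln t$:
$$\frac{dJ}{da} = \int_{0}^{1} - 5 t^{a} \log{\left(t \right)} \, dt = \frac{5}{\left(a + 1\right)^{2}}.$$

Repeating twice in total — each differentiation brings down another $\ln t$ — gives
$$\frac{d^{2}J}{da^{2}} = \int_{0}^{1} - 5 t^{a} \log{\left(t \right)}^{2} \, dt = - \frac{10}{\left(a + 1\right)^{3}},$$
and the integrand here is exactly the target integrand, so $I = - \frac{10}{\left(a + 1\right)^{3}}$.

Setting $a = \frac{1}{2}$:
$$I = - \frac{80}{27}.$$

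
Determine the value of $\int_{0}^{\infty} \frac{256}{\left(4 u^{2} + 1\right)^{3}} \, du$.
$24 \pi$

Recall the elementary integral
$$J(a) = \int_{0}^{\infty} \frac{4}{a^{2} + u^{2}} \, du = \frac{2 \pi}{a}.$$

Differentiating under the integral sign with respect to $a$,
$$\frac{dJ}{da} = \int_{0}^{\infty} - \frac{8 a}{\left(a^{2} + u^{2}\right)^{2}} \, du = - \frac{2 \pi}{a^{2}},$$
so $\int_{0}^{\infty} \frac{4}{\left(a^{2} + u^{2}\right)^{2}} \, du = \frac{\pi}{a^{3}}$.

Repeating — each differentiation of $1/(u^2+a^2)^j$ produces $-2ja/(u^2+a^2)^{j+1}$ — and dividing through by $-2ja$ at each step yields, after $2$ differentiations in total,
$$\int_{0}^{\infty} \frac{4}{\left(a^{2} + u^{2}\right)^{3}} \, du = \frac{3 \pi}{4 a^{5}}.$$

Setting $a = \frac{1}{2}$:
$$I = 24 \pi.$$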